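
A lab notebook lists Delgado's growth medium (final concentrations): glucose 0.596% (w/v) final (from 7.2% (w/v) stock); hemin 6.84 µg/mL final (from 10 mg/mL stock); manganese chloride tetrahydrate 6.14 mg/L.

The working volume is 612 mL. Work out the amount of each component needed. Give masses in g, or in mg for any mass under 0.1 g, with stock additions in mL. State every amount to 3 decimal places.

Scale factor relative to 1 L: 0.612.
glucose: C1V1 = C2V2 → 0.596% ÷ 7.2% × 612 mL = 50.660 mL
hemin: dilute stock: 6.84 µg/mL × 612 mL ÷ 10000 µg/mL = 0.419 mL
manganese chloride tetrahydrate: 6.14 mg/L × 0.612 L = 3.758 mg

glucose 50.660 mL; hemin 0.419 mL; manganese chloride tetrahydrate 3.758 mg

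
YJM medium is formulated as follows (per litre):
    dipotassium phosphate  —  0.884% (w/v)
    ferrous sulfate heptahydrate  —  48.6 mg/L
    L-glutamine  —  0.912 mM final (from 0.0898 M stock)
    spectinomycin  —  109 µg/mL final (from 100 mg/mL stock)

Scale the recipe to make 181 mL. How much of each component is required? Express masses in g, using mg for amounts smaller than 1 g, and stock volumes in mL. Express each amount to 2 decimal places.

Scale factor relative to 1 L: 0.181.
dipotassium phosphate: 0.884 g per 100 mL × 181 mL ÷ 100 = 1.60 g
ferrous sulfate heptahydrate: 48.6 mg/L × 0.181 L = 8.80 mg
L-glutamine: dilute stock: 0.912 mM × 181 mL ÷ 89.8 mM = 1.84 mL
spectinomycin: V = C2·V2/C1 = 109 µg/mL × 181 mL ÷ 100000 µg/mL = 0.20 mL

dipotassium phosphate 1.60 g; ferrous sulfate heptahydrate 8.80 mg; L-glutamine 1.84 mL; spectinomycin 0.20 mL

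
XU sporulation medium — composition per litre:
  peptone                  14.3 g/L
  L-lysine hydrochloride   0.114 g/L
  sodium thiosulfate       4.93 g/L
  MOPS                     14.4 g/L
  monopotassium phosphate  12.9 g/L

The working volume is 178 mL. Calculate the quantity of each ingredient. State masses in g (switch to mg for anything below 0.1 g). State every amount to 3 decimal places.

peptone 2.545 g; L-lysine hydrochloride 20.292 mg; sodium thiosulfate 0.878 g; MOPS 2.563 g; monopotassium phosphate 2.296 g

Target volume = 178 mL = 0.178 L.
peptone: 14.3 g/L × 0.178 L = 2.545 g
L-lysine hydrochloride: 0.114 g/L × 0.178 L = 0.020292 g = 20.292 mg
sodium thiosulfate: 4.93 g/L × 0.178 L = 0.878 g
MOPS: 14.4 g/L × 0.178 L = 2.563 g
monopotassium phosphate: 12.9 g/L × 0.178 L = 2.296 g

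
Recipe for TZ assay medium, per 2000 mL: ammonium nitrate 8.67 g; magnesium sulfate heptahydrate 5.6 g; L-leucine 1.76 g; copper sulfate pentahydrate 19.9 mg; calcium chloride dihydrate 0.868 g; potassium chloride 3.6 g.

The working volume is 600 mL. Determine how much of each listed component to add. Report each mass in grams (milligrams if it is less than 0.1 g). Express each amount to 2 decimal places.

ammonium nitrate 2.60 g; magnesium sulfate heptahydrate 1.68 g; L-leucine 0.53 g; copper sulfate pentahydrate 5.97 mg; calcium chloride dihydrate 0.26 g; potassium chloride 1.08 g

Scale factor = 600 mL / 2000 mL = 0.3.
ammonium nitrate: 8.67 g × (600 mL / 2000 mL) = 2.60 g
magnesium sulfate heptahydrate: 5.6 g × (600 mL / 2000 mL) = 1.68 g
L-leucine: 1.76 g × (600 mL / 2000 mL) = 0.53 g
copper sulfate pentahydrate: 19.9 mg × (600 mL / 2000 mL) = 5.97 mg
calcium chloride dihydrate: 0.868 g × (600 mL / 2000 mL) = 0.26 g
potassium chloride: 3.6 g × (600 mL / 2000 mL) = 1.08 g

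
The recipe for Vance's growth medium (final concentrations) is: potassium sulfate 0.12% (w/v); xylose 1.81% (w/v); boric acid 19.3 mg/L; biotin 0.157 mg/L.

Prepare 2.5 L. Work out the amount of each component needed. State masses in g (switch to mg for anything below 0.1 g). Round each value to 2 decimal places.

potassium sulfate 3.00 g; xylose 45.25 g; boric acid 48.25 mg; biotin 0.39 mg

Scale factor relative to 1 L: 2.5.
potassium sulfate: 0.12 g per 100 mL × 2500 mL ÷ 100 = 3.00 g
xylose: 1.81 g per 100 mL × 2500 mL ÷ 100 = 45.25 g
boric acid: 19.3 mg/L × 2.5 L = 48.25 mg
biotin: 0.157 mg/L × 2.5 L = 0.39 mg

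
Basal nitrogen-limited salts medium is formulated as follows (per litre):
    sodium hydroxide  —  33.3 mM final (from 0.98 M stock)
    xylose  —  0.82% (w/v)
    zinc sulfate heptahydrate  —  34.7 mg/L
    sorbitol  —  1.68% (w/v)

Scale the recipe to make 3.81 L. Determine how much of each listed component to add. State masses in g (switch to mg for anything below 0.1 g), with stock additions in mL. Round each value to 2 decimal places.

Scale factor relative to 1 L: 3.81.
sodium hydroxide: dilute stock: 33.3 mM × 3810 mL ÷ 980 mM = 129.46 mL
xylose: 0.82% w/v = 8.2 g/L → 8.2 × 3.81 L = 31.24 g
zinc sulfate heptahydrate: 34.7 mg/L × 3.81 L = 132.207 mg = 0.13 g
sorbitol: 1.68% w/v = 16.8 g/L → 16.8 × 3.81 L = 64.01 g

sodium hydroxide 129.46 mL; xylose 31.24 g; zinc sulfate heptahydrate 0.13 g; sorbitol 64.01 g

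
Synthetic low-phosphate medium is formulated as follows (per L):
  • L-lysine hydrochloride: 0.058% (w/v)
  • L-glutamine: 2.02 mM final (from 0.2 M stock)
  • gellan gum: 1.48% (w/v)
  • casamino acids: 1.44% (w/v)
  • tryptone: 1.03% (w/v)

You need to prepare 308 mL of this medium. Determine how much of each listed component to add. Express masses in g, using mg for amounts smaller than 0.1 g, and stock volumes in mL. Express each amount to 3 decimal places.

Target volume = 308 mL = 0.308 L.
L-lysine hydrochloride: 0.058% w/v = 0.58 g/L → 0.58 × 0.308 L = 0.179 g
L-glutamine: dilute stock: 2.02 mM × 308 mL ÷ 200 mM = 3.111 mL
gellan gum: 1.48 g per 100 mL × 308 mL ÷ 100 = 4.558 g
casamino acids: 1.44 g per 100 mL × 308 mL ÷ 100 = 4.435 g
tryptone: 1.03% w/v = 10.3 g/L → 10.3 × 0.308 L = 3.172 g

L-lysine hydrochloride 0.179 g; L-glutamine 3.111 mL; gellan gum 4.558 g; casamino acids 4.435 g; tryptone 3.172 g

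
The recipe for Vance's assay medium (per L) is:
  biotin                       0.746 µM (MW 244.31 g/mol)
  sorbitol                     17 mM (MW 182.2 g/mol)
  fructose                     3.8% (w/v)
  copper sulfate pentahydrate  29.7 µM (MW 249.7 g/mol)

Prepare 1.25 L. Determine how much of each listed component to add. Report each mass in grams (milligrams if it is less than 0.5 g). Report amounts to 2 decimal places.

Scale factor relative to 1 L: 1.25.
biotin: 0.746 µmol/L × 244.31 g/mol × 1.25 L ÷ 1000 = 0.23 mg
sorbitol: 17 mmol/L × 182.2 g/mol × 1.25 L ÷ 1000 = 3.87 g
fructose: 3.8 g per 100 mL × 1250 mL ÷ 100 = 47.50 g
copper sulfate pentahydrate: 29.7 µmol/L × 249.7 g/mol × 1.25 L ÷ 1000 = 9.27 mg

biotin 0.23 mg; sorbitol 3.87 g; fructose 47.50 g; copper sulfate pentahydrate 9.27 mg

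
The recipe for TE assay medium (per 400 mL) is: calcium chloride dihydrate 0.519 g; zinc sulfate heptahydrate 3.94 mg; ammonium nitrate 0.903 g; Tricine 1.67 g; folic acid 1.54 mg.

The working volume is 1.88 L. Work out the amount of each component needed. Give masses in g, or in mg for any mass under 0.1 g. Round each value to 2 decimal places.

Scale factor = 1880 mL / 400 mL = 4.7.
calcium chloride dihydrate: 0.519 g × (1880 mL / 400 mL) = 2.44 g
zinc sulfate heptahydrate: 3.94 mg × (1880 mL / 400 mL) = 18.52 mg
ammonium nitrate: 0.903 g × (1880 mL / 400 mL) = 4.24 g
Tricine: 1.67 g × (1880 mL / 400 mL) = 7.85 g
folic acid: 1.54 mg × (1880 mL / 400 mL) = 7.24 mg

calcium chloride dihydrate 2.44 g; zinc sulfate heptahydrate 18.52 mg; ammonium nitrate 4.24 g; Tricine 7.85 g; folic acid 7.24 mg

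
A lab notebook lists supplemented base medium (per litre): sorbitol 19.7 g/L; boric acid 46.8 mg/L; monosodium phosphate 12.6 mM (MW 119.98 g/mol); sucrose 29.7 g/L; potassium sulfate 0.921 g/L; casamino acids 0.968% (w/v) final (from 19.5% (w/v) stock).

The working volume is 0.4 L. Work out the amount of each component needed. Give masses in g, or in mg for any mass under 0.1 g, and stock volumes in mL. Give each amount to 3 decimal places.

Scale factor relative to 1 L: 0.4.
sorbitol: 19.7 g/L × 0.4 L = 7.880 g
boric acid: 46.8 mg/L × 0.4 L = 18.720 mg
monosodium phosphate: 12.6 mmol/L × 119.98 g/mol × 0.4 L ÷ 1000 = 0.605 g
sucrose: 29.7 g/L × 0.4 L = 11.880 g
potassium sulfate: 0.921 g/L × 0.4 L = 0.368 g
casamino acids: C1V1 = C2V2 → 0.968% ÷ 19.5% × 400 mL = 19.856 mL

sorbitol 7.880 g; boric acid 18.720 mg; monosodium phosphate 0.605 g; sucrose 11.880 g; potassium sulfate 0.368 g; casamino acids 19.856 mL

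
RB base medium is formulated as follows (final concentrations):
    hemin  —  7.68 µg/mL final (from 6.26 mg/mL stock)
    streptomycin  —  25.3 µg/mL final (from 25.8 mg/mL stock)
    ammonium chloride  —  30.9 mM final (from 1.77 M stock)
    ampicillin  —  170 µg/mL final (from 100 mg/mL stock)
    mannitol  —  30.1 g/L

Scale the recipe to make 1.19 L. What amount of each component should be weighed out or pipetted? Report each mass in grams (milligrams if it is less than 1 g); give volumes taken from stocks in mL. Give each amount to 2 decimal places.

Scale factor relative to 1 L: 1.19.
hemin: dilute stock: 7.68 µg/mL × 1190 mL ÷ 6260 µg/mL = 1.46 mL
streptomycin: dilute stock: 25.3 µg/mL × 1190 mL ÷ 25800 µg/mL = 1.17 mL
ammonium chloride: C1V1 = C2V2 → 30.9 mM × 1190 mL ÷ 1770 mM = 20.77 mL
ampicillin: dilute stock: 170 µg/mL × 1190 mL ÷ 100000 µg/mL = 2.02 mL
mannitol: 30.1 g/L × 1.19 L = 35.82 g

hemin 1.46 mL; streptomycin 1.17 mL; ammonium chloride 20.77 mL; ampicillin 2.02 mL; mannitol 35.82 g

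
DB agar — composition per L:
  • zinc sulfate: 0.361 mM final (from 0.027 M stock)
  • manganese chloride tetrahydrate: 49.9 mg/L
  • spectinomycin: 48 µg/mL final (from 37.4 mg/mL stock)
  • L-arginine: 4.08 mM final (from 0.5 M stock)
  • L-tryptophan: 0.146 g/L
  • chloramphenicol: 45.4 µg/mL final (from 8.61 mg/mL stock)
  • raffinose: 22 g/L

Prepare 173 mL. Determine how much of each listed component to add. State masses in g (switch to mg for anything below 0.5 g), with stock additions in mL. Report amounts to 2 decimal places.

zinc sulfate 2.31 mL; manganese chloride tetrahydrate 8.63 mg; spectinomycin 0.22 mL; L-arginine 1.41 mL; L-tryptophan 25.26 mg; chloramphenicol 0.91 mL; raffinose 3.81 g

Scale factor relative to 1 L: 0.173.
zinc sulfate: dilute stock: 0.361 mM × 173 mL ÷ 27 mM = 2.31 mL
manganese chloride tetrahydrate: 49.9 mg/L × 0.173 L = 8.63 mg
spectinomycin: C1V1 = C2V2 → 48 µg/mL × 173 mL ÷ 37400 µg/mL = 0.22 mL
L-arginine: V = C2·V2/C1 = 4.08 mM × 173 mL ÷ 500 mM = 1.41 mL
L-tryptophan: 0.146 g/L × 0.173 L = 0.025258 g = 25.26 mg
chloramphenicol: V = C2·V2/C1 = 45.4 µg/mL × 173 mL ÷ 8610 µg/mL = 0.91 mL
raffinose: 22 g/L × 0.173 L = 3.81 g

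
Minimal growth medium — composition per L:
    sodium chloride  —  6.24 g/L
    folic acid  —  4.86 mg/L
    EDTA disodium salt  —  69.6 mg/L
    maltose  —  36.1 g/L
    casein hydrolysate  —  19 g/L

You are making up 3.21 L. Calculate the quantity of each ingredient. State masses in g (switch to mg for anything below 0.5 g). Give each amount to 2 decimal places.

sodium chloride 20.03 g; folic acid 15.60 mg; EDTA disodium salt 223.42 mg; maltose 115.88 g; casein hydrolysate 60.99 g

Working volume: 3.21 L.
sodium chloride: 6.24 g/L × 3.21 L = 20.03 g
folic acid: 4.86 mg/L × 3.21 L = 15.60 mg
EDTA disodium salt: 69.6 mg/L × 3.21 L = 223.42 mg
maltose: 36.1 g/L × 3.21 L = 115.88 g
casein hydrolysate: 19 g/L × 3.21 L = 60.99 g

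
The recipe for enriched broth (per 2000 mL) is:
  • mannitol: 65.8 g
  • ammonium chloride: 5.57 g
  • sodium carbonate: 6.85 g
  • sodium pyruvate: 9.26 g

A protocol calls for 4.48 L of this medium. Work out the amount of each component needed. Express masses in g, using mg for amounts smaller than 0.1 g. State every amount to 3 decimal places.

mannitol 147.392 g; ammonium chloride 12.477 g; sodium carbonate 15.344 g; sodium pyruvate 20.742 g

Scale factor = 4480 mL / 2000 mL = 2.24.
mannitol: 65.8 g × (4480 mL / 2000 mL) = 147.392 g
ammonium chloride: 5.57 g × (4480 mL / 2000 mL) = 12.477 g
sodium carbonate: 6.85 g × (4480 mL / 2000 mL) = 15.344 g
sodium pyruvate: 9.26 g × (4480 mL / 2000 mL) = 20.742 g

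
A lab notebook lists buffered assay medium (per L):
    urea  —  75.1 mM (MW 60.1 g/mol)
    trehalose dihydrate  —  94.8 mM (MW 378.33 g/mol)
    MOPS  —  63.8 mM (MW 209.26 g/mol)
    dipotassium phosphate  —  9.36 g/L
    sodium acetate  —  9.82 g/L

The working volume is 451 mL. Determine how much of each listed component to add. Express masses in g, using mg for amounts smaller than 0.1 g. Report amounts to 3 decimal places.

urea 2.036 g; trehalose dihydrate 16.175 g; MOPS 6.021 g; dipotassium phosphate 4.221 g; sodium acetate 4.429 g

Working volume: 451 mL = 0.451 L.
urea: 75.1 mmol/L × 60.1 g/mol × 0.451 L ÷ 1000 = 2.036 g
trehalose dihydrate: 94.8 mmol/L × 378.33 g/mol × 0.451 L ÷ 1000 = 16.175 g
MOPS: 63.8 mmol/L × 209.26 g/mol × 0.451 L ÷ 1000 = 6.021 g
dipotassium phosphate: 9.36 g/L × 0.451 L = 4.221 g
sodium acetate: 9.82 g/L × 0.451 L = 4.429 g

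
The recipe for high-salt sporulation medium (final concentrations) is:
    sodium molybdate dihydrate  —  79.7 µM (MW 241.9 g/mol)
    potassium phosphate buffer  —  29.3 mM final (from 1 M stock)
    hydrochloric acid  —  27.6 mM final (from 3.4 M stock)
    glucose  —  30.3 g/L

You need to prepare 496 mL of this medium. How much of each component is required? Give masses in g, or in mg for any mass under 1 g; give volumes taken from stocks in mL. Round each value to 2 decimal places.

sodium molybdate dihydrate 9.56 mg; potassium phosphate buffer 14.53 mL; hydrochloric acid 4.03 mL; glucose 15.03 g

Working volume: 496 mL = 0.496 L.
sodium molybdate dihydrate: 79.7 µmol/L × 241.9 g/mol × 0.496 L ÷ 1000 = 9.56 mg
potassium phosphate buffer: C1V1 = C2V2 → 29.3 mM × 496 mL ÷ 1000 mM = 14.53 mL
hydrochloric acid: V = C2·V2/C1 = 27.6 mM × 496 mL ÷ 3400 mM = 4.03 mL
glucose: 30.3 g/L × 0.496 L = 15.03 g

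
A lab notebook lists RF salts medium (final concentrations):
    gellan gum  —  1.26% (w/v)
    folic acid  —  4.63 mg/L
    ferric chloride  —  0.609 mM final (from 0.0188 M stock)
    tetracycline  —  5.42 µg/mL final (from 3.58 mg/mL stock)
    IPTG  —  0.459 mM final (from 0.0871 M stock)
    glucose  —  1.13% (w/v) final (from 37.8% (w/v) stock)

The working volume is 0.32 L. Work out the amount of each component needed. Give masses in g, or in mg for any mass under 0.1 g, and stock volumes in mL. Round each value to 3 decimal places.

gellan gum 4.032 g; folic acid 1.482 mg; ferric chloride 10.366 mL; tetracycline 0.484 mL; IPTG 1.686 mL; glucose 9.566 mL

Working volume: 0.32 L.
gellan gum: 1.26 g per 100 mL × 320 mL ÷ 100 = 4.032 g
folic acid: 4.63 mg/L × 0.32 L = 1.482 mg
ferric chloride: C1V1 = C2V2 → 0.609 mM × 320 mL ÷ 18.8 mM = 10.366 mL
tetracycline: C1V1 = C2V2 → 5.42 µg/mL × 320 mL ÷ 3580 µg/mL = 0.484 mL
IPTG: dilute stock: 0.459 mM × 320 mL ÷ 87.1 mM = 1.686 mL
glucose: V = C2·V2/C1 = 1.13% ÷ 37.8% × 320 mL = 9.566 mL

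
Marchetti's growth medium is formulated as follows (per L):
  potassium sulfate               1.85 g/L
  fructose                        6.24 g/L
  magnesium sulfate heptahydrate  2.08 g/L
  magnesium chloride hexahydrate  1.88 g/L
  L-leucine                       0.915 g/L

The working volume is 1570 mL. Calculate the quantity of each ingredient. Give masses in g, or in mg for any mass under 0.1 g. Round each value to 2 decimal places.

Target volume = 1570 mL = 1.57 L.
potassium sulfate: 1.85 g/L × 1.57 L = 2.90 g
fructose: 6.24 g/L × 1.57 L = 9.80 g
magnesium sulfate heptahydrate: 2.08 g/L × 1.57 L = 3.27 g
magnesium chloride hexahydrate: 1.88 g/L × 1.57 L = 2.95 g
L-leucine: 0.915 g/L × 1.57 L = 1.44 g

potassium sulfate 2.90 g; fructose 9.80 g; magnesium sulfate heptahydrate 3.27 g; magnesium chloride hexahydrate 2.95 g; L-leucine 1.44 g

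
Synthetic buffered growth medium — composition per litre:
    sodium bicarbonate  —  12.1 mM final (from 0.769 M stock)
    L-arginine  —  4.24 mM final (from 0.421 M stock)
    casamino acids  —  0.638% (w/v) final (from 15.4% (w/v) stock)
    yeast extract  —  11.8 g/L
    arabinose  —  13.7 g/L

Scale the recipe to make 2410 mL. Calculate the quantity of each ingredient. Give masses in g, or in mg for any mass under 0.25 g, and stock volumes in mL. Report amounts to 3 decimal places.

Scale factor relative to 1 L: 2.41.
sodium bicarbonate: C1V1 = C2V2 → 12.1 mM × 2410 mL ÷ 769 mM = 37.921 mL
L-arginine: dilute stock: 4.24 mM × 2410 mL ÷ 421 mM = 24.272 mL
casamino acids: V = C2·V2/C1 = 0.638% ÷ 15.4% × 2410 mL = 99.843 mL
yeast extract: 11.8 g/L × 2.41 L = 28.438 g
arabinose: 13.7 g/L × 2.41 L = 33.017 g

sodium bicarbonate 37.921 mL; L-arginine 24.272 mL; casamino acids 99.843 mL; yeast extract 28.438 g; arabinose 33.017 g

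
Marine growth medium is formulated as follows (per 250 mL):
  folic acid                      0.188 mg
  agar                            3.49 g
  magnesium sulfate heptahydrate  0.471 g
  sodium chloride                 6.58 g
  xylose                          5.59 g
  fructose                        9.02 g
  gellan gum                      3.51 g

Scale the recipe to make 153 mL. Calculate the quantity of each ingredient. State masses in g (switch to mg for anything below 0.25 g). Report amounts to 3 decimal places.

folic acid 0.115 mg; agar 2.136 g; magnesium sulfate heptahydrate 0.288 g; sodium chloride 4.027 g; xylose 3.421 g; fructose 5.520 g; gellan gum 2.148 g

Scale factor = 153 mL / 250 mL = 0.612.
folic acid: 0.188 mg × (153 mL / 250 mL) = 0.115 mg
agar: 3.49 g × (153 mL / 250 mL) = 2.136 g
magnesium sulfate heptahydrate: 0.471 g × (153 mL / 250 mL) = 0.288 g
sodium chloride: 6.58 g × (153 mL / 250 mL) = 4.027 g
xylose: 5.59 g × (153 mL / 250 mL) = 3.421 g
fructose: 9.02 g × (153 mL / 250 mL) = 5.520 g
gellan gum: 3.51 g × (153 mL / 250 mL) = 2.148 g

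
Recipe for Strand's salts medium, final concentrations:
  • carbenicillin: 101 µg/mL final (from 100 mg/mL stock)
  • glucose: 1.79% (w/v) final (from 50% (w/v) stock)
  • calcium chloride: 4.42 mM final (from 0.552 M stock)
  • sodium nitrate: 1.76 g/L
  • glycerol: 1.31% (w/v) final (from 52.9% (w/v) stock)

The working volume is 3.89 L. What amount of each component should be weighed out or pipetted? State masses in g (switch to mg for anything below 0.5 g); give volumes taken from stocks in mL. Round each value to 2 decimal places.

Scale factor relative to 1 L: 3.89.
carbenicillin: V = C2·V2/C1 = 101 µg/mL × 3890 mL ÷ 100000 µg/mL = 3.93 mL
glucose: dilute stock: 1.79% ÷ 50% × 3890 mL = 139.26 mL
calcium chloride: C1V1 = C2V2 → 4.42 mM × 3890 mL ÷ 552 mM = 31.15 mL
sodium nitrate: 1.76 g/L × 3.89 L = 6.85 g
glycerol: V = C2·V2/C1 = 1.31% ÷ 52.9% × 3890 mL = 96.33 mL

carbenicillin 3.93 mL; glucose 139.26 mL; calcium chloride 31.15 mL; sodium nitrate 6.85 g; glycerol 96.33 mL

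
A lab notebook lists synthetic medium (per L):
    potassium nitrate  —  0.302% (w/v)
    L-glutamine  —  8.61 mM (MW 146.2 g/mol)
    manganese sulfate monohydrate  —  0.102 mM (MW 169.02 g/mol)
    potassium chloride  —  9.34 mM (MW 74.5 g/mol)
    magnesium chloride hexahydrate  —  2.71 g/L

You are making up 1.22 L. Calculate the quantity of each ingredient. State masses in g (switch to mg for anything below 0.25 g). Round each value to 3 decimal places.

potassium nitrate 3.684 g; L-glutamine 1.536 g; manganese sulfate monohydrate 21.033 mg; potassium chloride 0.849 g; magnesium chloride hexahydrate 3.306 g

Scale factor relative to 1 L: 1.22.
potassium nitrate: 0.302% w/v = 3.02 g/L → 3.02 × 1.22 L = 3.684 g
L-glutamine: 8.61 mmol/L × 146.2 g/mol × 1.22 L ÷ 1000 = 1.536 g
manganese sulfate monohydrate: 0.102 mmol/L × 169.02 mg/mmol × 1.22 L = 21.033 mg
potassium chloride: 9.34 mmol/L × 74.5 g/mol × 1.22 L ÷ 1000 = 0.849 g
magnesium chloride hexahydrate: 2.71 g/L × 1.22 L = 3.306 g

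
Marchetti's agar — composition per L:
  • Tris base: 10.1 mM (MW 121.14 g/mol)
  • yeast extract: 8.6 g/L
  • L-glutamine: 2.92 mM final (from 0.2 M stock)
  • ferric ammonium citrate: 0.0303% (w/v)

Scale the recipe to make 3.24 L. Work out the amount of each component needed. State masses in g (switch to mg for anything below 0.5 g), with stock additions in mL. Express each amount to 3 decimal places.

Tris base 3.964 g; yeast extract 27.864 g; L-glutamine 47.304 mL; ferric ammonium citrate 0.982 g

Working volume: 3.24 L.
Tris base: 10.1 mmol/L × 121.14 g/mol × 3.24 L ÷ 1000 = 3.964 g
yeast extract: 8.6 g/L × 3.24 L = 27.864 g
L-glutamine: C1V1 = C2V2 → 2.92 mM × 3240 mL ÷ 200 mM = 47.304 mL
ferric ammonium citrate: 0.0303 g per 100 mL × 3240 mL ÷ 100 = 0.982 g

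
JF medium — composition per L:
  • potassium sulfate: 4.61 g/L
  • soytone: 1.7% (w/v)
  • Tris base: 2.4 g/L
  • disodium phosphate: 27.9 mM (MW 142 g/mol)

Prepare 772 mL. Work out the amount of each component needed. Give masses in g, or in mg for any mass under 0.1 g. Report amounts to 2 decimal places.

potassium sulfate 3.56 g; soytone 13.12 g; Tris base 1.85 g; disodium phosphate 3.06 g

Working volume: 772 mL = 0.772 L.
potassium sulfate: 4.61 g/L × 0.772 L = 3.56 g
soytone: 1.7% w/v = 17 g/L → 17 × 0.772 L = 13.12 g
Tris base: 2.4 g/L × 0.772 L = 1.85 g
disodium phosphate: 27.9 mmol/L × 142 g/mol × 0.772 L ÷ 1000 = 3.06 g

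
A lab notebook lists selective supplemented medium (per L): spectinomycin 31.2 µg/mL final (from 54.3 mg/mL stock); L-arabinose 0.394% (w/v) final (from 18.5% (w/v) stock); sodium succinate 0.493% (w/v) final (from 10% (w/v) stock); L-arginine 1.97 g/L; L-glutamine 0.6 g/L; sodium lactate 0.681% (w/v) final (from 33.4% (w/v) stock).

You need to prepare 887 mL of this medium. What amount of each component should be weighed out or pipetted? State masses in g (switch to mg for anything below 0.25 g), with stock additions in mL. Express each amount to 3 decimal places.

Target volume = 887 mL = 0.887 L.
spectinomycin: C1V1 = C2V2 → 31.2 µg/mL × 887 mL ÷ 54300 µg/mL = 0.510 mL
L-arabinose: dilute stock: 0.394% ÷ 18.5% × 887 mL = 18.891 mL
sodium succinate: V = C2·V2/C1 = 0.493% ÷ 10% × 887 mL = 43.729 mL
L-arginine: 1.97 g/L × 0.887 L = 1.747 g
L-glutamine: 0.6 g/L × 0.887 L = 0.532 g
sodium lactate: dilute stock: 0.681% ÷ 33.4% × 887 mL = 18.085 mL

spectinomycin 0.510 mL; L-arabinose 18.891 mL; sodium succinate 43.729 mL; L-arginine 1.747 g; L-glutamine 0.532 g; sodium lactate 18.085 mL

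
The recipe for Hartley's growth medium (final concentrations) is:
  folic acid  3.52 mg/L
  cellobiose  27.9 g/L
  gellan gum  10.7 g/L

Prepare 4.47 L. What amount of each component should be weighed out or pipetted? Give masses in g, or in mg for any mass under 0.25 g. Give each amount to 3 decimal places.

Working volume: 4.47 L.
folic acid: 3.52 mg/L × 4.47 L = 15.734 mg
cellobiose: 27.9 g/L × 4.47 L = 124.713 g
gellan gum: 10.7 g/L × 4.47 L = 47.829 g

folic acid 15.734 mg; cellobiose 124.713 g; gellan gum 47.829 g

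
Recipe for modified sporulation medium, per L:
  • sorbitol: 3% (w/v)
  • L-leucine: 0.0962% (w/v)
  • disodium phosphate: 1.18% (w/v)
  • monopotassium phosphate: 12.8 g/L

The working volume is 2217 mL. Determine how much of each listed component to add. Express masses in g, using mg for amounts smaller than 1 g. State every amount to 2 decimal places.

sorbitol 66.51 g; L-leucine 2.13 g; disodium phosphate 26.16 g; monopotassium phosphate 28.38 g

Target volume = 2217 mL = 2.217 L.
sorbitol: 3 g per 100 mL × 2217 mL ÷ 100 = 66.51 g
L-leucine: 0.0962% w/v = 0.962 g/L → 0.962 × 2.217 L = 2.13 g
disodium phosphate: 1.18 g per 100 mL × 2217 mL ÷ 100 = 26.16 g
monopotassium phosphate: 12.8 g/L × 2.217 L = 28.38 g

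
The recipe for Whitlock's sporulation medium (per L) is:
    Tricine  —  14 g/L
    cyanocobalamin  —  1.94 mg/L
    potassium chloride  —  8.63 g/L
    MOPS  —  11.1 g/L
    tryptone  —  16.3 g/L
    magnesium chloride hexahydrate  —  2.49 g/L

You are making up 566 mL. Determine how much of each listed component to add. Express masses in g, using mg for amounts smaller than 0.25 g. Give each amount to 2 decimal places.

Target volume = 566 mL = 0.566 L.
Tricine: 14 g/L × 0.566 L = 7.92 g
cyanocobalamin: 1.94 mg/L × 0.566 L = 1.10 mg
potassium chloride: 8.63 g/L × 0.566 L = 4.88 g
MOPS: 11.1 g/L × 0.566 L = 6.28 g
tryptone: 16.3 g/L × 0.566 L = 9.23 g
magnesium chloride hexahydrate: 2.49 g/L × 0.566 L = 1.41 g

Tricine 7.92 g; cyanocobalamin 1.10 mg; potassium chloride 4.88 g; MOPS 6.28 g; tryptone 9.23 g; magnesium chloride hexahydrate 1.41 g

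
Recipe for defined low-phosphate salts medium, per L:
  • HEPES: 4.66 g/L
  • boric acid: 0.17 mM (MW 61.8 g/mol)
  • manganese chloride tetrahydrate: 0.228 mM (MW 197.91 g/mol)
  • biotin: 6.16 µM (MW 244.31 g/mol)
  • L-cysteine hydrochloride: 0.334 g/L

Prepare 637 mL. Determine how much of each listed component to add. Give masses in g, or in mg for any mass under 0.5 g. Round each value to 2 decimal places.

HEPES 2.97 g; boric acid 6.69 mg; manganese chloride tetrahydrate 28.74 mg; biotin 0.96 mg; L-cysteine hydrochloride 212.76 mg

Working volume: 637 mL = 0.637 L.
HEPES: 4.66 g/L × 0.637 L = 2.97 g
boric acid: 0.17 mmol/L × 61.8 mg/mmol × 0.637 L = 6.69 mg
manganese chloride tetrahydrate: 0.228 mmol/L × 197.91 mg/mmol × 0.637 L = 28.74 mg
biotin: 6.16 µmol/L × 244.31 g/mol × 0.637 L ÷ 1000 = 0.96 mg
L-cysteine hydrochloride: 0.334 g/L × 0.637 L = 0.212758 g = 212.76 mg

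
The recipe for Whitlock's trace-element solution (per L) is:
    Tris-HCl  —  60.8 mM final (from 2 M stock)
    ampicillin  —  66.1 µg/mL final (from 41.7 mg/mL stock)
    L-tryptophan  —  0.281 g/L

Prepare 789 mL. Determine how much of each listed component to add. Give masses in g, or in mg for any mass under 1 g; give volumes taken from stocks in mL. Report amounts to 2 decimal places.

Target volume = 789 mL = 0.789 L.
Tris-HCl: dilute stock: 60.8 mM × 789 mL ÷ 2000 mM = 23.99 mL
ampicillin: C1V1 = C2V2 → 66.1 µg/mL × 789 mL ÷ 41700 µg/mL = 1.25 mL
L-tryptophan: 0.281 g/L × 0.789 L = 0.221709 g = 221.71 mg

Tris-HCl 23.99 mL; ampicillin 1.25 mL; L-tryptophan 221.71 mg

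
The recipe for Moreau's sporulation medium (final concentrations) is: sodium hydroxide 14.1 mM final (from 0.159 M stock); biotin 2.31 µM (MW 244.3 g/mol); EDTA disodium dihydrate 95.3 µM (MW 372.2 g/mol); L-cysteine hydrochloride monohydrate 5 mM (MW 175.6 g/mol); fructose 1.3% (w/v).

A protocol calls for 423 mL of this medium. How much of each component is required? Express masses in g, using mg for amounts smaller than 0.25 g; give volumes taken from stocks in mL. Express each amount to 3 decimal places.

Scale factor relative to 1 L: 0.423.
sodium hydroxide: dilute stock: 14.1 mM × 423 mL ÷ 159 mM = 37.511 mL
biotin: 2.31 µmol/L × 244.3 g/mol × 0.423 L ÷ 1000 = 0.239 mg
EDTA disodium dihydrate: 95.3 µmol/L × 372.2 g/mol × 0.423 L ÷ 1000 = 15.004 mg
L-cysteine hydrochloride monohydrate: 5 mmol/L × 175.6 g/mol × 0.423 L ÷ 1000 = 0.371 g
fructose: 1.3 g per 100 mL × 423 mL ÷ 100 = 5.499 g

sodium hydroxide 37.511 mL; biotin 0.239 mg; EDTA disodium dihydrate 15.004 mg; L-cysteine hydrochloride monohydrate 0.371 g; fructose 5.499 g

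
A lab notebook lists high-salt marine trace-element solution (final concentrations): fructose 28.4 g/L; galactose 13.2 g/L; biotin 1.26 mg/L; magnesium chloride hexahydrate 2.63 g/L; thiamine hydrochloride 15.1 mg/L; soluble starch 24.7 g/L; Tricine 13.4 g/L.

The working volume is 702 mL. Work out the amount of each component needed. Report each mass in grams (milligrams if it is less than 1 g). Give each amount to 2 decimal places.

fructose 19.94 g; galactose 9.27 g; biotin 0.88 mg; magnesium chloride hexahydrate 1.85 g; thiamine hydrochloride 10.60 mg; soluble starch 17.34 g; Tricine 9.41 g

Target volume = 702 mL = 0.702 L.
fructose: 28.4 g/L × 0.702 L = 19.94 g
galactose: 13.2 g/L × 0.702 L = 9.27 g
biotin: 1.26 mg/L × 0.702 L = 0.88 mg
magnesium chloride hexahydrate: 2.63 g/L × 0.702 L = 1.85 g
thiamine hydrochloride: 15.1 mg/L × 0.702 L = 10.60 mg
soluble starch: 24.7 g/L × 0.702 L = 17.34 g
Tricine: 13.4 g/L × 0.702 L = 9.41 g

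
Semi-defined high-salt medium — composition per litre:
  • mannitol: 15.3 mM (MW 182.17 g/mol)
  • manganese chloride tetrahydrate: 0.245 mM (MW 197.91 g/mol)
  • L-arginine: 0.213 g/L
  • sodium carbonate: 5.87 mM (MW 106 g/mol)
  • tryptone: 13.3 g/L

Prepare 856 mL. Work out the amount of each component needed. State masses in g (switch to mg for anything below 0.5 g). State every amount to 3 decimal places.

mannitol 2.386 g; manganese chloride tetrahydrate 41.506 mg; L-arginine 182.328 mg; sodium carbonate 0.533 g; tryptone 11.385 g

Scale factor relative to 1 L: 0.856.
mannitol: 15.3 mmol/L × 182.17 g/mol × 0.856 L ÷ 1000 = 2.386 g
manganese chloride tetrahydrate: 0.245 mmol/L × 197.91 mg/mmol × 0.856 L = 41.506 mg
L-arginine: 0.213 g/L × 0.856 L = 0.182328 g = 182.328 mg
sodium carbonate: 5.87 mmol/L × 106 g/mol × 0.856 L ÷ 1000 = 0.533 g
tryptone: 13.3 g/L × 0.856 L = 11.385 g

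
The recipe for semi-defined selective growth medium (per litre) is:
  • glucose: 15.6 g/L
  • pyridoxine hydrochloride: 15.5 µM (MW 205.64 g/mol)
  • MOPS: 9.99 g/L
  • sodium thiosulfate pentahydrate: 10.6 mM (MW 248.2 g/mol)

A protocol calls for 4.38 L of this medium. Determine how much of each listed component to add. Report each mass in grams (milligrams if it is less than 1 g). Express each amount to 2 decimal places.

Scale factor relative to 1 L: 4.38.
glucose: 15.6 g/L × 4.38 L = 68.33 g
pyridoxine hydrochloride: 15.5 µmol/L × 205.64 g/mol × 4.38 L ÷ 1000 = 13.96 mg
MOPS: 9.99 g/L × 4.38 L = 43.76 g
sodium thiosulfate pentahydrate: 10.6 mmol/L × 248.2 g/mol × 4.38 L ÷ 1000 = 11.52 g

glucose 68.33 g; pyridoxine hydrochloride 13.96 mg; MOPS 43.76 g; sodium thiosulfate pentahydrate 11.52 g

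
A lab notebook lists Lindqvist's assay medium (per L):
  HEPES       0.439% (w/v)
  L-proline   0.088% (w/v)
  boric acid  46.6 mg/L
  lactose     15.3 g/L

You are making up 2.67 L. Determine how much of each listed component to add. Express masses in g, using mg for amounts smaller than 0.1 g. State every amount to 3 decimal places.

Working volume: 2.67 L.
HEPES: 0.439 g per 100 mL × 2670 mL ÷ 100 = 11.721 g
L-proline: 0.088 g per 100 mL × 2670 mL ÷ 100 = 2.350 g
boric acid: 46.6 mg/L × 2.67 L = 124.422 mg = 0.124 g
lactose: 15.3 g/L × 2.67 L = 40.851 g

HEPES 11.721 g; L-proline 2.350 g; boric acid 0.124 g; lactose 40.851 g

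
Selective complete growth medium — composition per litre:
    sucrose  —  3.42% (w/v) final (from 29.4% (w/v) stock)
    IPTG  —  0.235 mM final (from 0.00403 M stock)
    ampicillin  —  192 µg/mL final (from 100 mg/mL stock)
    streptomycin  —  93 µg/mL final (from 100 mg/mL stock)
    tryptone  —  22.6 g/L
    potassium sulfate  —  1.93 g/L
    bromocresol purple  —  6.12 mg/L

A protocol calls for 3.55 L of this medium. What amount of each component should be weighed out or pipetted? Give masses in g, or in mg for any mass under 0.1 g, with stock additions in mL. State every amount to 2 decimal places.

sucrose 412.96 mL; IPTG 207.01 mL; ampicillin 6.82 mL; streptomycin 3.30 mL; tryptone 80.23 g; potassium sulfate 6.85 g; bromocresol purple 21.73 mg

Working volume: 3.55 L.
sucrose: C1V1 = C2V2 → 3.42% ÷ 29.4% × 3550 mL = 412.96 mL
IPTG: V = C2·V2/C1 = 0.235 mM × 3550 mL ÷ 4.03 mM = 207.01 mL
ampicillin: dilute stock: 192 µg/mL × 3550 mL ÷ 100000 µg/mL = 6.82 mL
streptomycin: C1V1 = C2V2 → 93 µg/mL × 3550 mL ÷ 100000 µg/mL = 3.30 mL
tryptone: 22.6 g/L × 3.55 L = 80.23 g
potassium sulfate: 1.93 g/L × 3.55 L = 6.85 g
bromocresol purple: 6.12 mg/L × 3.55 L = 21.73 mg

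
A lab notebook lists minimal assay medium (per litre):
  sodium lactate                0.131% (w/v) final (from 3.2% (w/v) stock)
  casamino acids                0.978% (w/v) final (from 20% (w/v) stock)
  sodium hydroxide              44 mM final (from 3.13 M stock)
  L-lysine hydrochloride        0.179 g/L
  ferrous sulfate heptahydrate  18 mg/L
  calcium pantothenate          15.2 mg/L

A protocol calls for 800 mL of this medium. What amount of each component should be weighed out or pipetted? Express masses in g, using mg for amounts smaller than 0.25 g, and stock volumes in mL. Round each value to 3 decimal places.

sodium lactate 32.750 mL; casamino acids 39.120 mL; sodium hydroxide 11.246 mL; L-lysine hydrochloride 143.200 mg; ferrous sulfate heptahydrate 14.400 mg; calcium pantothenate 12.160 mg

Target volume = 800 mL = 0.8 L.
sodium lactate: V = C2·V2/C1 = 0.131% ÷ 3.2% × 800 mL = 32.750 mL
casamino acids: V = C2·V2/C1 = 0.978% ÷ 20% × 800 mL = 39.120 mL
sodium hydroxide: dilute stock: 44 mM × 800 mL ÷ 3130 mM = 11.246 mL
L-lysine hydrochloride: 0.179 g/L × 0.8 L = 0.1432 g = 143.200 mg
ferrous sulfate heptahydrate: 18 mg/L × 0.8 L = 14.400 mg
calcium pantothenate: 15.2 mg/L × 0.8 L = 12.160 mg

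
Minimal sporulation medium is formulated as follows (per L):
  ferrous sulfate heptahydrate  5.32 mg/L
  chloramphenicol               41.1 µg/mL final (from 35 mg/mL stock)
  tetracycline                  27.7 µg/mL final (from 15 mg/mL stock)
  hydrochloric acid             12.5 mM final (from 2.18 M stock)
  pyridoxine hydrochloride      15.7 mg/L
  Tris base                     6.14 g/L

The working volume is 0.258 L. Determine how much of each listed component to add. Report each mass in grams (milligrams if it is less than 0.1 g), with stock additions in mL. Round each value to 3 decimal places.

Working volume: 0.258 L.
ferrous sulfate heptahydrate: 5.32 mg/L × 0.258 L = 1.373 mg
chloramphenicol: C1V1 = C2V2 → 41.1 µg/mL × 258 mL ÷ 35000 µg/mL = 0.303 mL
tetracycline: dilute stock: 27.7 µg/mL × 258 mL ÷ 15000 µg/mL = 0.476 mL
hydrochloric acid: V = C2·V2/C1 = 12.5 mM × 258 mL ÷ 2180 mM = 1.479 mL
pyridoxine hydrochloride: 15.7 mg/L × 0.258 L = 4.051 mg
Tris base: 6.14 g/L × 0.258 L = 1.584 g

ferrous sulfate heptahydrate 1.373 mg; chloramphenicol 0.303 mL; tetracycline 0.476 mL; hydrochloric acid 1.479 mL; pyridoxine hydrochloride 4.051 mg; Tris base 1.584 g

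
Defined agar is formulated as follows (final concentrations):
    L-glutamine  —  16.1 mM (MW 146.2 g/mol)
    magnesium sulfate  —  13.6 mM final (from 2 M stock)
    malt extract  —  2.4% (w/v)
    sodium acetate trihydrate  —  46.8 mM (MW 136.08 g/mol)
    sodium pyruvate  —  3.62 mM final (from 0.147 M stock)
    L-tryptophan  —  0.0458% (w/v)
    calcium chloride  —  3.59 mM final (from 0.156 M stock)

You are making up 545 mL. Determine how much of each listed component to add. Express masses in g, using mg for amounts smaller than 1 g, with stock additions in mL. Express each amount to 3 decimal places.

Target volume = 545 mL = 0.545 L.
L-glutamine: 16.1 mmol/L × 146.2 g/mol × 0.545 L ÷ 1000 = 1.283 g
magnesium sulfate: C1V1 = C2V2 → 13.6 mM × 545 mL ÷ 2000 mM = 3.706 mL
malt extract: 2.4 g per 100 mL × 545 mL ÷ 100 = 13.080 g
sodium acetate trihydrate: 46.8 mmol/L × 136.08 g/mol × 0.545 L ÷ 1000 = 3.471 g
sodium pyruvate: dilute stock: 3.62 mM × 545 mL ÷ 147 mM = 13.421 mL
L-tryptophan: 0.0458% w/v = 0.458 g/L → 0.458 × 0.545 L = 0.24961 g = 249.610 mg
calcium chloride: V = C2·V2/C1 = 3.59 mM × 545 mL ÷ 156 mM = 12.542 mL

L-glutamine 1.283 g; magnesium sulfate 3.706 mL; malt extract 13.080 g; sodium acetate trihydrate 3.471 g; sodium pyruvate 13.421 mL; L-tryptophan 249.610 mg; calcium chloride 12.542 mL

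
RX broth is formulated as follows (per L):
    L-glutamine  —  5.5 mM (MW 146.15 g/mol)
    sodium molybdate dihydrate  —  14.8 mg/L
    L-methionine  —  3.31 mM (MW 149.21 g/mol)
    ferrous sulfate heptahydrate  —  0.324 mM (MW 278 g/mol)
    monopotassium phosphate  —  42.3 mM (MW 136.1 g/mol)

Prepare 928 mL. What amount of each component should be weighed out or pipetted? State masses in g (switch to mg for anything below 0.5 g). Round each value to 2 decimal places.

L-glutamine 0.75 g; sodium molybdate dihydrate 13.73 mg; L-methionine 458.33 mg; ferrous sulfate heptahydrate 83.59 mg; monopotassium phosphate 5.34 g

Target volume = 928 mL = 0.928 L.
L-glutamine: 5.5 mmol/L × 146.15 g/mol × 0.928 L ÷ 1000 = 0.75 g
sodium molybdate dihydrate: 14.8 mg/L × 0.928 L = 13.73 mg
L-methionine: 3.31 mmol/L × 149.21 mg/mmol × 0.928 L = 458.33 mg
ferrous sulfate heptahydrate: 0.324 mmol/L × 278 mg/mmol × 0.928 L = 83.59 mg
monopotassium phosphate: 42.3 mmol/L × 136.1 g/mol × 0.928 L ÷ 1000 = 5.34 g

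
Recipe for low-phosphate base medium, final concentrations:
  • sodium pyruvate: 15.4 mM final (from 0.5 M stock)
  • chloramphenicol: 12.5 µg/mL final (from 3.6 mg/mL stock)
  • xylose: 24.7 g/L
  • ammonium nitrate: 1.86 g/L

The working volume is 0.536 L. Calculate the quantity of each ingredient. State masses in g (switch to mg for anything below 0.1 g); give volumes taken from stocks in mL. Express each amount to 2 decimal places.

Scale factor relative to 1 L: 0.536.
sodium pyruvate: dilute stock: 15.4 mM × 536 mL ÷ 500 mM = 16.51 mL
chloramphenicol: dilute stock: 12.5 µg/mL × 536 mL ÷ 3600 µg/mL = 1.86 mL
xylose: 24.7 g/L × 0.536 L = 13.24 g
ammonium nitrate: 1.86 g/L × 0.536 L = 1.00 g

sodium pyruvate 16.51 mL; chloramphenicol 1.86 mL; xylose 13.24 g; ammonium nitrate 1.00 g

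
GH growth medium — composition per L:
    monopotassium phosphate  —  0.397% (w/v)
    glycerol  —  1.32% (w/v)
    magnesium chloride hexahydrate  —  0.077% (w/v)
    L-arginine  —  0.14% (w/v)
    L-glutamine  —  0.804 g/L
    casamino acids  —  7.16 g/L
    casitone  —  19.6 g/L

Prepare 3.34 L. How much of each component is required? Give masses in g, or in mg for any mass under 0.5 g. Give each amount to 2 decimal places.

monopotassium phosphate 13.26 g; glycerol 44.09 g; magnesium chloride hexahydrate 2.57 g; L-arginine 4.68 g; L-glutamine 2.69 g; casamino acids 23.91 g; casitone 65.46 g

Working volume: 3.34 L.
monopotassium phosphate: 0.397 g per 100 mL × 3340 mL ÷ 100 = 13.26 g
glycerol: 1.32% w/v = 13.2 g/L → 13.2 × 3.34 L = 44.09 g
magnesium chloride hexahydrate: 0.077% w/v = 0.77 g/L → 0.77 × 3.34 L = 2.57 g
L-arginine: 0.14% w/v = 1.4 g/L → 1.4 × 3.34 L = 4.68 g
L-glutamine: 0.804 g/L × 3.34 L = 2.69 g
casamino acids: 7.16 g/L × 3.34 L = 23.91 g
casitone: 19.6 g/L × 3.34 L = 65.46 g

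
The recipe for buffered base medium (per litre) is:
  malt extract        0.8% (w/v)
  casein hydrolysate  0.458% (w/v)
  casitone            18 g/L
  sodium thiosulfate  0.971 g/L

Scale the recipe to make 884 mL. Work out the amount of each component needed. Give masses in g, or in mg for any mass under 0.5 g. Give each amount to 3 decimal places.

Target volume = 884 mL = 0.884 L.
malt extract: 0.8 g per 100 mL × 884 mL ÷ 100 = 7.072 g
casein hydrolysate: 0.458% w/v = 4.58 g/L → 4.58 × 0.884 L = 4.049 g
casitone: 18 g/L × 0.884 L = 15.912 g
sodium thiosulfate: 0.971 g/L × 0.884 L = 0.858 g

malt extract 7.072 g; casein hydrolysate 4.049 g; casitone 15.912 g; sodium thiosulfate 0.858 g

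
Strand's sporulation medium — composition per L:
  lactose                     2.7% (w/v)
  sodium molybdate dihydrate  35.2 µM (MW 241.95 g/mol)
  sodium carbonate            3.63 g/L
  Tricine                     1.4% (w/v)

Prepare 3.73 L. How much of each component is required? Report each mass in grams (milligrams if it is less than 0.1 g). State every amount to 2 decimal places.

Working volume: 3.73 L.
lactose: 2.7% w/v = 27 g/L → 27 × 3.73 L = 100.71 g
sodium molybdate dihydrate: 35.2 µmol/L × 241.95 g/mol × 3.73 L ÷ 1000 = 31.77 mg
sodium carbonate: 3.63 g/L × 3.73 L = 13.54 g
Tricine: 1.4% w/v = 14 g/L → 14 × 3.73 L = 52.22 g

lactose 100.71 g; sodium molybdate dihydrate 31.77 mg; sodium carbonate 13.54 g; Tricine 52.22 g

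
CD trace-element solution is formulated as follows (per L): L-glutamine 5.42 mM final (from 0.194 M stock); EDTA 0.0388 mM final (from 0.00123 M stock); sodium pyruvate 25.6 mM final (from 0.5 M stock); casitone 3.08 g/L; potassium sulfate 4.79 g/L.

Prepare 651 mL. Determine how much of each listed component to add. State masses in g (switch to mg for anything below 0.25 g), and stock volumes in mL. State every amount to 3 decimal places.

Working volume: 651 mL = 0.651 L.
L-glutamine: V = C2·V2/C1 = 5.42 mM × 651 mL ÷ 194 mM = 18.188 mL
EDTA: V = C2·V2/C1 = 0.0388 mM × 651 mL ÷ 1.23 mM = 20.536 mL
sodium pyruvate: dilute stock: 25.6 mM × 651 mL ÷ 500 mM = 33.331 mL
casitone: 3.08 g/L × 0.651 L = 2.005 g
potassium sulfate: 4.79 g/L × 0.651 L = 3.118 g

L-glutamine 18.188 mL; EDTA 20.536 mL; sodium pyruvate 33.331 mL; casitone 2.005 g; potassium sulfate 3.118 g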